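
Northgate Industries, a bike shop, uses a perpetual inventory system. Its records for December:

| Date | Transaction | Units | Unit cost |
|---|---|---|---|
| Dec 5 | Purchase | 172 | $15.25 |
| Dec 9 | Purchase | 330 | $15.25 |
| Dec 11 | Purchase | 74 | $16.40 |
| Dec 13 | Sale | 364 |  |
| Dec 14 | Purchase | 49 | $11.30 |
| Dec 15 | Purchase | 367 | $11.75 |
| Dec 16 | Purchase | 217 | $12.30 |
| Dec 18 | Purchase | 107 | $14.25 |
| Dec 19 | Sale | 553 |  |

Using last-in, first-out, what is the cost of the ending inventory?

Ending inventory = $5,408.20

Dec 13, 364 sold [LIFO — newest first]: 74 @ $16.40 + 290 @ $15.25 = $5,636.10
Dec 19, 553 sold [LIFO — newest first]: 107 @ $14.25 + 217 @ $12.30 + 229 @ $11.75 = $6,884.60
Total COGS = $5,636.10 + $6,884.60 = $12,520.70
Ending inventory: 172 @ $15.25 + 40 @ $15.25 + 49 @ $11.30 + 138 @ $11.75 = $5,408.20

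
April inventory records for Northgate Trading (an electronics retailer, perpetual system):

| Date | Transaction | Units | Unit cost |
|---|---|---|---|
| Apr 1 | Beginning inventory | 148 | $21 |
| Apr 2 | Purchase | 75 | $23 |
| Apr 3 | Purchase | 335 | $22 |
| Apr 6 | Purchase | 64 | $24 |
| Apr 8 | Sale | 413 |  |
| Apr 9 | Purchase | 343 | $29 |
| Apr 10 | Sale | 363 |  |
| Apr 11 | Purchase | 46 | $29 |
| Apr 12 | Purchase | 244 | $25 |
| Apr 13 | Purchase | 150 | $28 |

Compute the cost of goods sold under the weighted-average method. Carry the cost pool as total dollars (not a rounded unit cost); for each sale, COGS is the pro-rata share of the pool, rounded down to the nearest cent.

COGS = $18,699.58

After Apr 1: 148 on hand, pool $3,108.00 (≈ $21.0000 each)
After Apr 2: 223 on hand, pool $4,833.00 (≈ $21.6726 each)
After Apr 3: 558 on hand, pool $12,203.00 (≈ $21.8692 each)
After Apr 6: 622 on hand, pool $13,739.00 (≈ $22.0884 each)
Apr 8, sell 413: 413/622 × $13,739.00 → $9,122.51
After Apr 9: 552 on hand, pool $14,563.49 (≈ $26.3831 each)
Apr 10, sell 363: 363/552 × $14,563.49 → $9,577.07
After Apr 11: 235 on hand, pool $6,320.42 (≈ $26.8954 each)
After Apr 12: 479 on hand, pool $12,420.42 (≈ $25.9299 each)
After Apr 13: 629 on hand, pool $16,620.42 (≈ $26.4236 each)
Total COGS = $9,122.51 + $9,577.07 = $18,699.58
Ending inventory (cost pool remaining) = $16,620.42
Check: goods available $35,320.00 = COGS $18,699.58 + ending $16,620.42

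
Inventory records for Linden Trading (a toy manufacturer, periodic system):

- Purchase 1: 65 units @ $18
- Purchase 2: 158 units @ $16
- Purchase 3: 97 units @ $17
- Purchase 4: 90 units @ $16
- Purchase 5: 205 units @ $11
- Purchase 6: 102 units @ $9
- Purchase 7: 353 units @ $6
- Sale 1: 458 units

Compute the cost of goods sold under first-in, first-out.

Sale 1 (458) [FIFO — oldest first]: 65 @ $18 + 158 @ $16 + 97 @ $17 + 90 @ $16 + 48 @ $11 = $7,315
Ending inventory: 157 @ $11 + 102 @ $9 + 353 @ $6 = $4,763

COGS = $7,315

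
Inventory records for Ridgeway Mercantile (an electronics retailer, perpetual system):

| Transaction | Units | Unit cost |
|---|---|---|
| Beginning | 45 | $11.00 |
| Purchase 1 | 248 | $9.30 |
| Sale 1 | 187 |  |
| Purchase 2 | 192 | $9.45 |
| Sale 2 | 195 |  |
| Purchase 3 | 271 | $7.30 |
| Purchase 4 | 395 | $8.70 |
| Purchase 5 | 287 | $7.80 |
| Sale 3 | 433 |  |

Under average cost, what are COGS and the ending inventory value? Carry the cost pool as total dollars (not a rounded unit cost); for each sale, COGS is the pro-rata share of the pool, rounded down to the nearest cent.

After Beginning: 45 on hand, pool $495.00 (≈ $11.0000 each)
After Purchase 1: 293 on hand, pool $2,801.40 (≈ $9.5611 each)
Sale 1, sell 187: 187/293 × $2,801.40 → $1,787.92
After Purchase 2: 298 on hand, pool $2,827.88 (≈ $9.4895 each)
Sale 2, sell 195: 195/298 × $2,827.88 → $1,850.45
After Purchase 3: 374 on hand, pool $2,955.73 (≈ $7.9030 each)
After Purchase 4: 769 on hand, pool $6,392.23 (≈ $8.3124 each)
After Purchase 5: 1056 on hand, pool $8,630.83 (≈ $8.1731 each)
Sale 3, sell 433: 433/1056 × $8,630.83 → $3,538.96
Total COGS = $1,787.92 + $1,850.45 + $3,538.96 = $7,177.33
Ending inventory (cost pool remaining) = $5,091.87

COGS = $7,177.33; ending inventory = $5,091.87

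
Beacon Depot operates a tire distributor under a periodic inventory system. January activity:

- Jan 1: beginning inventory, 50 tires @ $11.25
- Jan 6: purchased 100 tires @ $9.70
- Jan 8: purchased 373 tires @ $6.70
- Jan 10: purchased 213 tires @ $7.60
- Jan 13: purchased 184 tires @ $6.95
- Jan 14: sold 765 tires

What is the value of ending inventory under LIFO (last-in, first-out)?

Jan 14, 765 sold [LIFO — newest first]: 184 @ $6.95 + 213 @ $7.60 + 368 @ $6.70 = $5,363.20
Ending inventory: 50 @ $11.25 + 100 @ $9.70 + 5 @ $6.70 = $1,566.00
Check: goods available $6,929.20 = COGS $5,363.20 + ending $1,566.00

Ending inventory = $1,566.00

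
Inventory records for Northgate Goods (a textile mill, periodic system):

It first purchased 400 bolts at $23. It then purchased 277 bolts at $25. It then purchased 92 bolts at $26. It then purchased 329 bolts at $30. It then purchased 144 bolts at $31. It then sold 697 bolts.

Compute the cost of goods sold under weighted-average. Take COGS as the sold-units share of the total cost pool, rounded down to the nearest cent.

COGS = $18,435.70

Sale 1, sell 697: 697/1242 × $32,851.00 → $18,435.70
Ending inventory (cost pool remaining) = $14,415.30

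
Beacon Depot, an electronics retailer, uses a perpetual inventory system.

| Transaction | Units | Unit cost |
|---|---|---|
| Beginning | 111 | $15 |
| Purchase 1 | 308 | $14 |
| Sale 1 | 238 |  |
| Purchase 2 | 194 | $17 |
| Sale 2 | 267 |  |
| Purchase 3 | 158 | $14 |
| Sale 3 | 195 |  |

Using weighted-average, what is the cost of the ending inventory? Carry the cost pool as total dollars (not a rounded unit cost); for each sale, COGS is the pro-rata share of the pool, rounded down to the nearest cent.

After Beginning: 111 on hand, pool $1,665.00 (≈ $15.0000 each)
After Purchase 1: 419 on hand, pool $5,977.00 (≈ $14.2649 each)
Sale 1, sell 238: 238/419 × $5,977.00 → $3,395.05
After Purchase 2: 375 on hand, pool $5,879.95 (≈ $15.6799 each)
Sale 2, sell 267: 267/375 × $5,879.95 → $4,186.52
After Purchase 3: 266 on hand, pool $3,905.43 (≈ $14.6821 each)
Sale 3, sell 195: 195/266 × $3,905.43 → $2,863.00
Total COGS = $3,395.05 + $4,186.52 + $2,863.00 = $10,444.57
Ending inventory (cost pool remaining) = $1,042.43

Ending inventory = $1,042.43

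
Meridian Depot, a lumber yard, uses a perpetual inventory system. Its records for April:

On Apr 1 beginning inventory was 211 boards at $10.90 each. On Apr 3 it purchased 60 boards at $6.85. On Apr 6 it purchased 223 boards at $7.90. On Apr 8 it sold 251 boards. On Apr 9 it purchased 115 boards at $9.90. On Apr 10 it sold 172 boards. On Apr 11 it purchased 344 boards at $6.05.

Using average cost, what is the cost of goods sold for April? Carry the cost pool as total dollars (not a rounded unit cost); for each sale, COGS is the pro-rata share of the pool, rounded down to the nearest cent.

After Apr 1: 211 on hand, pool $2,299.90 (≈ $10.9000 each)
After Apr 3: 271 on hand, pool $2,710.90 (≈ $10.0033 each)
After Apr 6: 494 on hand, pool $4,472.60 (≈ $9.0538 each)
Apr 8, sell 251: 251/494 × $4,472.60 → $2,272.51
After Apr 9: 358 on hand, pool $3,338.59 (≈ $9.3257 each)
Apr 10, sell 172: 172/358 × $3,338.59 → $1,604.01
After Apr 11: 530 on hand, pool $3,815.78 (≈ $7.1996 each)
Total COGS = $2,272.51 + $1,604.01 = $3,876.52
Ending inventory (cost pool remaining) = $3,815.78

COGS = $3,876.52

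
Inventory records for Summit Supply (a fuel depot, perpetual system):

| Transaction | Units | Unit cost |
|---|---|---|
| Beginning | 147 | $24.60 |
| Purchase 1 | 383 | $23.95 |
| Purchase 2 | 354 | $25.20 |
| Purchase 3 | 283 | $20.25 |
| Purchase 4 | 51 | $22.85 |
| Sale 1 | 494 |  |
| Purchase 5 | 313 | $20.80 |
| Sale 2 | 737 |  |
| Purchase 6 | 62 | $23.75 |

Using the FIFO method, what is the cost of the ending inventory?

Sale 1 (494) [FIFO — oldest first]: 147 @ $24.60 + 347 @ $23.95 = $11,926.85
Sale 2 (737) [FIFO — oldest first]: 36 @ $23.95 + 354 @ $25.20 + 283 @ $20.25 + 51 @ $22.85 + 13 @ $20.80 = $16,949.50
Total COGS = $11,926.85 + $16,949.50 = $28,876.35
Ending inventory: 300 @ $20.80 + 62 @ $23.75 = $7,712.50

Ending inventory = $7,712.50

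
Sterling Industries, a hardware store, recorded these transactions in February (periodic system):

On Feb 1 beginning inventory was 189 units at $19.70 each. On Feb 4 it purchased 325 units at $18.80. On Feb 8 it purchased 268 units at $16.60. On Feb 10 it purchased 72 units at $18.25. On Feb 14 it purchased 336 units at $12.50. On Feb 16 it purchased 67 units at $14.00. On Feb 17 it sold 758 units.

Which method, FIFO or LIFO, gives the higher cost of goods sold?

FIFO

FIFO COGS: 189 @ $19.70 + 325 @ $18.80 + 244 @ $16.60 = $13,883.70
LIFO COGS: 67 @ $14.00 + 336 @ $12.50 + 72 @ $18.25 + 268 @ $16.60 + 15 @ $18.80 = $11,182.80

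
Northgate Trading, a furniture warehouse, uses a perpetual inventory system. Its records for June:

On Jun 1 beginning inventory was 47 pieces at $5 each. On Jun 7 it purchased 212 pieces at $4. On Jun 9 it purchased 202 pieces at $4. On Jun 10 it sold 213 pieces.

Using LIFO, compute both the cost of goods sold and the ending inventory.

Jun 10, 213 sold [LIFO — newest first]: 202 @ $4 + 11 @ $4 = $852
Ending inventory: 47 @ $5 + 201 @ $4 = $1,039

COGS = $852; ending inventory = $1,039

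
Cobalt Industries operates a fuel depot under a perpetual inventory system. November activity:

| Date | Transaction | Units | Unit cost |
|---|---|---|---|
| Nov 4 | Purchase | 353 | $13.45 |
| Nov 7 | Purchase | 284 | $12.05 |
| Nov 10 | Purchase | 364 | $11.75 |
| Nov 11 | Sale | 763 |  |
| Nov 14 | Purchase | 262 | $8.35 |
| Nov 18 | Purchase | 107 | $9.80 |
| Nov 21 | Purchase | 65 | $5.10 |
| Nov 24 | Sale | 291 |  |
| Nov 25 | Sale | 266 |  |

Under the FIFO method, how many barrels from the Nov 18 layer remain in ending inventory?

50

Nov 11, 763 sold [FIFO — oldest first]: 353 @ $13.45 + 284 @ $12.05 + 126 @ $11.75 = $9,650.55
Nov 24, 291 sold [FIFO — oldest first]: 238 @ $11.75 + 53 @ $8.35 = $3,239.05
Nov 25, 266 sold [FIFO — oldest first]: 209 @ $8.35 + 57 @ $9.80 = $2,303.75
Total COGS = $9,650.55 + $3,239.05 + $2,303.75 = $15,193.35
Ending inventory: 50 @ $9.80 + 65 @ $5.10 = $821.50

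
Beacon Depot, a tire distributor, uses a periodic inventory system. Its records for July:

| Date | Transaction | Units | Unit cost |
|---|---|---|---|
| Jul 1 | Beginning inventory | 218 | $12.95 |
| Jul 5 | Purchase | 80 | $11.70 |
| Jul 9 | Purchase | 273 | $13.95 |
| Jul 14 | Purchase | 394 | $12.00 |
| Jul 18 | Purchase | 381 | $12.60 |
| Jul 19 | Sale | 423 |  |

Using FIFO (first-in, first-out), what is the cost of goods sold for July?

COGS = $5,502.85

Jul 19, 423 sold [FIFO — oldest first]: 218 @ $12.95 + 80 @ $11.70 + 125 @ $13.95 = $5,502.85
Ending inventory: 148 @ $13.95 + 394 @ $12.00 + 381 @ $12.60 = $11,593.20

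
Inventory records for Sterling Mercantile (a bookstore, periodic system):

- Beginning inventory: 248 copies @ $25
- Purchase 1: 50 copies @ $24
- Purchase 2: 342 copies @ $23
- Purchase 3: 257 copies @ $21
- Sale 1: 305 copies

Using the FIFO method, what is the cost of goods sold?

COGS = $7,561

Sale 1 (305) [FIFO — oldest first]: 248 @ $25 + 50 @ $24 + 7 @ $23 = $7,561
Ending inventory: 335 @ $23 + 257 @ $21 = $13,102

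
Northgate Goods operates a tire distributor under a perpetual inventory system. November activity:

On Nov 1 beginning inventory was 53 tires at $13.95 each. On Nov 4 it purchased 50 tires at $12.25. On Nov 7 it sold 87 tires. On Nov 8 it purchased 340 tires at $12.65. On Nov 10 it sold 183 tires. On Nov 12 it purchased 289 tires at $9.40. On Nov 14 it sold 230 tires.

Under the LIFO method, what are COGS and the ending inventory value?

COGS = $5,605.60; ending inventory = $2,763.85

Nov 7, 87 sold [LIFO — newest first]: 50 @ $12.25 + 37 @ $13.95 = $1,128.65
Nov 10, 183 sold [LIFO — newest first]: 183 @ $12.65 = $2,314.95
Nov 14, 230 sold [LIFO — newest first]: 230 @ $9.40 = $2,162.00
Total COGS = $1,128.65 + $2,314.95 + $2,162.00 = $5,605.60
Ending inventory: 16 @ $13.95 + 157 @ $12.65 + 59 @ $9.40 = $2,763.85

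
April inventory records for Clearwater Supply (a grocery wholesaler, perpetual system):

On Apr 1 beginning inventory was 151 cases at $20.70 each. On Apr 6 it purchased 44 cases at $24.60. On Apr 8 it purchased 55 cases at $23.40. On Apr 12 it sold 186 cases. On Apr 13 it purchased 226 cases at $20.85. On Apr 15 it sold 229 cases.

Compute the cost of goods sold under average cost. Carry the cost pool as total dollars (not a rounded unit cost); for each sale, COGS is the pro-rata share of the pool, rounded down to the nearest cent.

After Apr 1: 151 on hand, pool $3,125.70 (≈ $20.7000 each)
After Apr 6: 195 on hand, pool $4,208.10 (≈ $21.5800 each)
After Apr 8: 250 on hand, pool $5,495.10 (≈ $21.9804 each)
Apr 12, sell 186: 186/250 × $5,495.10 → $4,088.35
After Apr 13: 290 on hand, pool $6,118.85 (≈ $21.0995 each)
Apr 15, sell 229: 229/290 × $6,118.85 → $4,831.78
Total COGS = $4,088.35 + $4,831.78 = $8,920.13
Ending inventory (cost pool remaining) = $1,287.07

COGS = $8,920.13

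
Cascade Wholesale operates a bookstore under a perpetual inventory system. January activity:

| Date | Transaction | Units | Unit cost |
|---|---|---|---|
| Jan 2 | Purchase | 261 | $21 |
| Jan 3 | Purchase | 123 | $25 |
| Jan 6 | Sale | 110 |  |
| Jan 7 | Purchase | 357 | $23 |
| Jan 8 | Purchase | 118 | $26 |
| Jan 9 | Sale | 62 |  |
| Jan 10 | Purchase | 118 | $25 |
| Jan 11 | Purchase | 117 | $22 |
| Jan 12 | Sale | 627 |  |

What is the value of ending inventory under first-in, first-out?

Jan 6, 110 sold [FIFO — oldest first]: 110 @ $21 = $2,310
Jan 9, 62 sold [FIFO — oldest first]: 62 @ $21 = $1,302
Jan 12, 627 sold [FIFO — oldest first]: 89 @ $21 + 123 @ $25 + 357 @ $23 + 58 @ $26 = $14,663
Total COGS = $2,310 + $1,302 + $14,663 = $18,275
Ending inventory: 60 @ $26 + 118 @ $25 + 117 @ $22 = $7,084

Ending inventory = $7,084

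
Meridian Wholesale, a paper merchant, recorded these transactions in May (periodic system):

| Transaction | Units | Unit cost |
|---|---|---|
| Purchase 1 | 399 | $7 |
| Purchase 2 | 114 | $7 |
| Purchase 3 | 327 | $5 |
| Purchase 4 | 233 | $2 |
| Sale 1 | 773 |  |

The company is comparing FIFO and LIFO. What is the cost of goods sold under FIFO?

COGS = $4,891

FIFO COGS: 399 @ $7 + 114 @ $7 + 260 @ $5 = $4,891
LIFO COGS: 233 @ $2 + 327 @ $5 + 114 @ $7 + 99 @ $7 = $3,592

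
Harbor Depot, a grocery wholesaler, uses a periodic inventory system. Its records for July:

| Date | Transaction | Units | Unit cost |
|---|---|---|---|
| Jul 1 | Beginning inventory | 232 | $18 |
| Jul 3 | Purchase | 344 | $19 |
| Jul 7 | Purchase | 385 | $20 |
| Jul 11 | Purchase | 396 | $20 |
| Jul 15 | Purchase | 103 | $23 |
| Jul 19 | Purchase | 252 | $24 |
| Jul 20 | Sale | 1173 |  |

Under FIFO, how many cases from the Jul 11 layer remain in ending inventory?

Jul 20, 1173 sold [FIFO — oldest first]: 232 @ $18 + 344 @ $19 + 385 @ $20 + 212 @ $20 = $22,652
Ending inventory: 184 @ $20 + 103 @ $23 + 252 @ $24 = $12,097
Check: goods available $34,749 = COGS $22,652 + ending $12,097

184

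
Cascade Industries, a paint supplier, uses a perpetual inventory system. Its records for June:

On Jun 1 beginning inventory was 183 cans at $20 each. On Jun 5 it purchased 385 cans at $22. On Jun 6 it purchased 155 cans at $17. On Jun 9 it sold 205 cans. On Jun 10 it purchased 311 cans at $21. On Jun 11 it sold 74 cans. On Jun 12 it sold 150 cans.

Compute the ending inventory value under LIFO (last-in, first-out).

Jun 9, 205 sold [LIFO — newest first]: 155 @ $17 + 50 @ $22 = $3,735
Jun 11, 74 sold [LIFO — newest first]: 74 @ $21 = $1,554
Jun 12, 150 sold [LIFO — newest first]: 150 @ $21 = $3,150
Total COGS = $3,735 + $1,554 + $3,150 = $8,439
Ending inventory: 183 @ $20 + 335 @ $22 + 87 @ $21 = $12,857
Check: goods available $21,296 = COGS $8,439 + ending $12,857

Ending inventory = $12,857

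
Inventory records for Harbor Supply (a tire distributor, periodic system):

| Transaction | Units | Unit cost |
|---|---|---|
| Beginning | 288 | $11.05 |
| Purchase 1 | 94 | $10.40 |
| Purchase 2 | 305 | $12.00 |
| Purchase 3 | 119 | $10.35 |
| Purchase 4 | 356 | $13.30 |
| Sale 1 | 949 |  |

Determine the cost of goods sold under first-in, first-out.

Sale 1 (949) [FIFO — oldest first]: 288 @ $11.05 + 94 @ $10.40 + 305 @ $12.00 + 119 @ $10.35 + 143 @ $13.30 = $10,953.55
Ending inventory: 213 @ $13.30 = $2,832.90
Check: goods available $13,786.45 = COGS $10,953.55 + ending $2,832.90

COGS = $10,953.55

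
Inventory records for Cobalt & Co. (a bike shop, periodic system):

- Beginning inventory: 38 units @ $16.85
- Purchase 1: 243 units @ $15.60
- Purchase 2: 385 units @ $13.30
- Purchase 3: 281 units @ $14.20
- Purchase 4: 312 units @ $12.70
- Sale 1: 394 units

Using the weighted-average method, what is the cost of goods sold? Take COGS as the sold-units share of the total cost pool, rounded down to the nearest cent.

Sale 1, sell 394: 394/1259 × $17,504.20 → $5,477.88
Ending inventory (cost pool remaining) = $12,026.32
Check: goods available $17,504.20 = COGS $5,477.88 + ending $12,026.32

COGS = $5,477.88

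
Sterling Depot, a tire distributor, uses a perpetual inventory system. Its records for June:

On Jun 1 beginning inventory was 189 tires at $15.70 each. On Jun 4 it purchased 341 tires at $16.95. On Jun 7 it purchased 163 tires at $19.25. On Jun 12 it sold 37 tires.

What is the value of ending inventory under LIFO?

Jun 12, 37 sold [LIFO — newest first]: 37 @ $19.25 = $712.25
Ending inventory: 189 @ $15.70 + 341 @ $16.95 + 126 @ $19.25 = $11,172.75
Check: goods available $11,885.00 = COGS $712.25 + ending $11,172.75

Ending inventory = $11,172.75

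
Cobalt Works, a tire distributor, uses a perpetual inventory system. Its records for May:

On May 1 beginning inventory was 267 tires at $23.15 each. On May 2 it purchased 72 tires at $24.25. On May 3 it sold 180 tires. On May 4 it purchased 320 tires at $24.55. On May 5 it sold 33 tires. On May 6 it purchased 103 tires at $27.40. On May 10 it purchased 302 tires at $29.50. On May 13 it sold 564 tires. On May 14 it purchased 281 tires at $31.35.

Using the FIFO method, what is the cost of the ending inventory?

May 3, 180 sold [FIFO — oldest first]: 180 @ $23.15 = $4,167.00
May 5, 33 sold [FIFO — oldest first]: 33 @ $23.15 = $763.95
May 13, 564 sold [FIFO — oldest first]: 54 @ $23.15 + 72 @ $24.25 + 320 @ $24.55 + 103 @ $27.40 + 15 @ $29.50 = $14,116.80
Total COGS = $4,167.00 + $763.95 + $14,116.80 = $19,047.75
Ending inventory: 287 @ $29.50 + 281 @ $31.35 = $17,275.85
Check: goods available $36,323.60 = COGS $19,047.75 + ending $17,275.85

Ending inventory = $17,275.85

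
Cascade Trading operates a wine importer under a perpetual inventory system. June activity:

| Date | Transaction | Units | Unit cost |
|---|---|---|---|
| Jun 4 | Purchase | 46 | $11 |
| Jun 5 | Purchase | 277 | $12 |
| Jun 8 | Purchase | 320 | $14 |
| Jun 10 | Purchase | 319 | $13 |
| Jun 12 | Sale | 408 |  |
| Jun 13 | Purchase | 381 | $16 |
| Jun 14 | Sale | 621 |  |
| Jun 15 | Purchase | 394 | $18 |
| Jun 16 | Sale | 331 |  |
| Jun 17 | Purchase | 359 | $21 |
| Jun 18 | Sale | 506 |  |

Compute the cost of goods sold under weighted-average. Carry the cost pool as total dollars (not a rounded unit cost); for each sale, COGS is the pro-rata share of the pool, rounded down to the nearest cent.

After Jun 4: 46 on hand, pool $506.00 (≈ $11.0000 each)
After Jun 5: 323 on hand, pool $3,830.00 (≈ $11.8576 each)
After Jun 8: 643 on hand, pool $8,310.00 (≈ $12.9238 each)
After Jun 10: 962 on hand, pool $12,457.00 (≈ $12.9491 each)
Jun 12, sell 408: 408/962 × $12,457.00 → $5,283.21
After Jun 13: 935 on hand, pool $13,269.79 (≈ $14.1923 each)
Jun 14, sell 621: 621/935 × $13,269.79 → $8,813.41
After Jun 15: 708 on hand, pool $11,548.38 (≈ $16.3113 each)
Jun 16, sell 331: 331/708 × $11,548.38 → $5,399.03
After Jun 17: 736 on hand, pool $13,688.35 (≈ $18.5983 each)
Jun 18, sell 506: 506/736 × $13,688.35 → $9,410.74
Total COGS = $5,283.21 + $8,813.41 + $5,399.03 + $9,410.74 = $28,906.39
Ending inventory (cost pool remaining) = $4,277.61
Check: goods available $33,184.00 = COGS $28,906.39 + ending $4,277.61

COGS = $28,906.39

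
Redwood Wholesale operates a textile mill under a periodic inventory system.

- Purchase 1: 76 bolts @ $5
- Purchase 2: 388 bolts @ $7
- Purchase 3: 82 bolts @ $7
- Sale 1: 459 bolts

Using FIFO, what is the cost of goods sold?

Sale 1 (459) [FIFO — oldest first]: 76 @ $5 + 383 @ $7 = $3,061
Ending inventory: 5 @ $7 + 82 @ $7 = $609

COGS = $3,061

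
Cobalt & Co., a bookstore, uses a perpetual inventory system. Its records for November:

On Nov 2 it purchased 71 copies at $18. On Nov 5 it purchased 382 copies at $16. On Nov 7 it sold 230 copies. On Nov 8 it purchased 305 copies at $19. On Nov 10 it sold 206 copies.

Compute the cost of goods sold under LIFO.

COGS = $7,594

Nov 7, 230 sold [LIFO — newest first]: 230 @ $16 = $3,680
Nov 10, 206 sold [LIFO — newest first]: 206 @ $19 = $3,914
Total COGS = $3,680 + $3,914 = $7,594
Ending inventory: 71 @ $18 + 152 @ $16 + 99 @ $19 = $5,591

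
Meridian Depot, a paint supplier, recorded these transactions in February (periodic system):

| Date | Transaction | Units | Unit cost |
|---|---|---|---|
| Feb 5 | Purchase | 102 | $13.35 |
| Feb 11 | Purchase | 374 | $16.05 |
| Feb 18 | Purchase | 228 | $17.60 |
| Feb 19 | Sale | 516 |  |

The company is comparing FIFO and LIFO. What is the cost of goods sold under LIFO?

COGS = $8,635.20

FIFO COGS: 102 @ $13.35 + 374 @ $16.05 + 40 @ $17.60 = $8,068.40
LIFO COGS: 228 @ $17.60 + 288 @ $16.05 = $8,635.20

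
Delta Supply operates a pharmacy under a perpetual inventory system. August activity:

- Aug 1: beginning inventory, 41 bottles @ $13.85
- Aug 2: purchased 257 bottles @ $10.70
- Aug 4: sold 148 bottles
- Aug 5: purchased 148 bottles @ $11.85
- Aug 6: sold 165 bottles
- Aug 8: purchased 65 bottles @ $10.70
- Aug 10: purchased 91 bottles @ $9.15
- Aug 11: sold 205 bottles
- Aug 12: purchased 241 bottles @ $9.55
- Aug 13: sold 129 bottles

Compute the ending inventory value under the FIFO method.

Aug 4, 148 sold [FIFO — oldest first]: 41 @ $13.85 + 107 @ $10.70 = $1,712.75
Aug 6, 165 sold [FIFO — oldest first]: 150 @ $10.70 + 15 @ $11.85 = $1,782.75
Aug 11, 205 sold [FIFO — oldest first]: 133 @ $11.85 + 65 @ $10.70 + 7 @ $9.15 = $2,335.60
Aug 13, 129 sold [FIFO — oldest first]: 84 @ $9.15 + 45 @ $9.55 = $1,198.35
Total COGS = $1,712.75 + $1,782.75 + $2,335.60 + $1,198.35 = $7,029.45
Ending inventory: 196 @ $9.55 = $1,871.80
Check: goods available $8,901.25 = COGS $7,029.45 + ending $1,871.80

Ending inventory = $1,871.80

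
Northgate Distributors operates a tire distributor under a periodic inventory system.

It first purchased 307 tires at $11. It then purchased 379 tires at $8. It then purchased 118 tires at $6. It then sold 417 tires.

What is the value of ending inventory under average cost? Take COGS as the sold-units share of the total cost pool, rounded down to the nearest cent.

Ending inventory = $3,425.73

Sale 1, sell 417: 417/804 × $7,117.00 → $3,691.27
Ending inventory (cost pool remaining) = $3,425.73
Check: goods available $7,117.00 = COGS $3,691.27 + ending $3,425.73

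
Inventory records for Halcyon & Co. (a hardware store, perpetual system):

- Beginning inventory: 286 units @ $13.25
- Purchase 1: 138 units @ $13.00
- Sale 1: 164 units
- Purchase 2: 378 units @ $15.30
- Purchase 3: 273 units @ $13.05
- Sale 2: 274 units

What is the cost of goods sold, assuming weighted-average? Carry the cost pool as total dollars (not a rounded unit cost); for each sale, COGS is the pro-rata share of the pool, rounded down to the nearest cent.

After Beginning: 286 on hand, pool $3,789.50 (≈ $13.2500 each)
After Purchase 1: 424 on hand, pool $5,583.50 (≈ $13.1686 each)
Sale 1, sell 164: 164/424 × $5,583.50 → $2,159.65
After Purchase 2: 638 on hand, pool $9,207.25 (≈ $14.4314 each)
After Purchase 3: 911 on hand, pool $12,769.90 (≈ $14.0175 each)
Sale 2, sell 274: 274/911 × $12,769.90 → $3,840.78
Total COGS = $2,159.65 + $3,840.78 = $6,000.43
Ending inventory (cost pool remaining) = $8,929.12

COGS = $6,000.43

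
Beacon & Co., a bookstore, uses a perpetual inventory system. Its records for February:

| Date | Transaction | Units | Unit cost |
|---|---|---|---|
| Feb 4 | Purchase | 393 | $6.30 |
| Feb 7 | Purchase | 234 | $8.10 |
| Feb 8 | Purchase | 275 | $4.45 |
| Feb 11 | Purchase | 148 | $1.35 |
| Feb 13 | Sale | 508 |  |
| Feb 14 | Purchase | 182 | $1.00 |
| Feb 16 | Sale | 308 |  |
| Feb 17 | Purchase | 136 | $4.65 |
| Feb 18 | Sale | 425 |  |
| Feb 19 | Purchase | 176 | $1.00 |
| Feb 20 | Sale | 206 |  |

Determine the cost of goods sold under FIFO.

COGS = $6,688.25

Feb 13, 508 sold [FIFO — oldest first]: 393 @ $6.30 + 115 @ $8.10 = $3,407.40
Feb 16, 308 sold [FIFO — oldest first]: 119 @ $8.10 + 189 @ $4.45 = $1,804.95
Feb 18, 425 sold [FIFO — oldest first]: 86 @ $4.45 + 148 @ $1.35 + 182 @ $1.00 + 9 @ $4.65 = $806.35
Feb 20, 206 sold [FIFO — oldest first]: 127 @ $4.65 + 79 @ $1.00 = $669.55
Total COGS = $3,407.40 + $1,804.95 + $806.35 + $669.55 = $6,688.25
Ending inventory: 97 @ $1.00 = $97.00
Check: goods available $6,785.25 = COGS $6,688.25 + ending $97.00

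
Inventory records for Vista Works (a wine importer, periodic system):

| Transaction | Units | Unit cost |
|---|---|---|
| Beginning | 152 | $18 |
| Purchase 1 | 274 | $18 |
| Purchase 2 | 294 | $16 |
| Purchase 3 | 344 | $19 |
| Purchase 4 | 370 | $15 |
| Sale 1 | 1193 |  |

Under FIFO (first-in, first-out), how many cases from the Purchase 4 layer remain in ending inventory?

Sale 1 (1193) [FIFO — oldest first]: 152 @ $18 + 274 @ $18 + 294 @ $16 + 344 @ $19 + 129 @ $15 = $20,843
Ending inventory: 241 @ $15 = $3,615

241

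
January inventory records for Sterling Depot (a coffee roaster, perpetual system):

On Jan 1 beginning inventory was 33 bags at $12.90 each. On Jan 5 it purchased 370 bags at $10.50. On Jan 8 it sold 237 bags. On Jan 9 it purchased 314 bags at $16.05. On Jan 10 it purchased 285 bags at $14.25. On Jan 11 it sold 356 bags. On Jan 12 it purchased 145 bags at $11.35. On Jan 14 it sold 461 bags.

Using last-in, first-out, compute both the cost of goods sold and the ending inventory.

Jan 8, 237 sold [LIFO — newest first]: 237 @ $10.50 = $2,488.50
Jan 11, 356 sold [LIFO — newest first]: 285 @ $14.25 + 71 @ $16.05 = $5,200.80
Jan 14, 461 sold [LIFO — newest first]: 145 @ $11.35 + 243 @ $16.05 + 73 @ $10.50 = $6,312.40
Total COGS = $2,488.50 + $5,200.80 + $6,312.40 = $14,001.70
Ending inventory: 33 @ $12.90 + 60 @ $10.50 = $1,055.70

COGS = $14,001.70; ending inventory = $1,055.70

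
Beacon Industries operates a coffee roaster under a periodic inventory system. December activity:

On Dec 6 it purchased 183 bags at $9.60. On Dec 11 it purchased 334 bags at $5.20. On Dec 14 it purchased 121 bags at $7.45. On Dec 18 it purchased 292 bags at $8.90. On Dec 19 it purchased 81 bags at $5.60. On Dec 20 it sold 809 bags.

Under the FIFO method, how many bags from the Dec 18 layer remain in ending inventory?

Dec 20, 809 sold [FIFO — oldest first]: 183 @ $9.60 + 334 @ $5.20 + 121 @ $7.45 + 171 @ $8.90 = $5,916.95
Ending inventory: 121 @ $8.90 + 81 @ $5.60 = $1,530.50
Check: goods available $7,447.45 = COGS $5,916.95 + ending $1,530.50

121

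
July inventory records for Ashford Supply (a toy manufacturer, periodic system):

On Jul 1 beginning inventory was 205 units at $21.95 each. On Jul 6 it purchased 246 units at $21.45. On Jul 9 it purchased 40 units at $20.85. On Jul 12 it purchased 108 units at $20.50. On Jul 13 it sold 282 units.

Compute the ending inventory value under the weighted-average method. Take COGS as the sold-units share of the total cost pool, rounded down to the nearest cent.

Jul 13, sell 282: 282/599 × $12,824.45 → $6,037.55
Ending inventory (cost pool remaining) = $6,786.90
Check: goods available $12,824.45 = COGS $6,037.55 + ending $6,786.90

Ending inventory = $6,786.90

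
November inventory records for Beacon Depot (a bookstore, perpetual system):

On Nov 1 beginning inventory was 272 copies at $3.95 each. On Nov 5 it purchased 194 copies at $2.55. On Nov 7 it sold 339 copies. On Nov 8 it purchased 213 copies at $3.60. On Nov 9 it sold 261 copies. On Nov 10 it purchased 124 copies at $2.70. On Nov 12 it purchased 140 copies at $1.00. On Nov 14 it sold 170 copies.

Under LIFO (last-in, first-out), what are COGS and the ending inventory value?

Nov 7, 339 sold [LIFO — newest first]: 194 @ $2.55 + 145 @ $3.95 = $1,067.45
Nov 9, 261 sold [LIFO — newest first]: 213 @ $3.60 + 48 @ $3.95 = $956.40
Nov 14, 170 sold [LIFO — newest first]: 140 @ $1.00 + 30 @ $2.70 = $221.00
Total COGS = $1,067.45 + $956.40 + $221.00 = $2,244.85
Ending inventory: 79 @ $3.95 + 94 @ $2.70 = $565.85

COGS = $2,244.85; ending inventory = $565.85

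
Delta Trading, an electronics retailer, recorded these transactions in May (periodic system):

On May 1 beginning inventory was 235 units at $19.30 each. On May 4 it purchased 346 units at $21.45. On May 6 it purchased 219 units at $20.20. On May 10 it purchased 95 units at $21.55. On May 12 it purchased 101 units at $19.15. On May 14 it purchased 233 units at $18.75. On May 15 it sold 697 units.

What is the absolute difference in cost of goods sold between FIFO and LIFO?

FIFO COGS: 235 @ $19.30 + 346 @ $21.45 + 116 @ $20.20 = $14,300.40
LIFO COGS: 233 @ $18.75 + 101 @ $19.15 + 95 @ $21.55 + 219 @ $20.20 + 49 @ $21.45 = $13,825.00
Difference = |$14,300.40 − $13,825.00| = $475.40

$475.40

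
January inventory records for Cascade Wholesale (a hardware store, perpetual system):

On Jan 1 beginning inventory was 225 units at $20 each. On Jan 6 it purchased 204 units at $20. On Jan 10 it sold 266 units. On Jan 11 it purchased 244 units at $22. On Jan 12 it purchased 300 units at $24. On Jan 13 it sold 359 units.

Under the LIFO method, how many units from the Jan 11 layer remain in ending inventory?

185

Jan 10, 266 sold [LIFO — newest first]: 204 @ $20 + 62 @ $20 = $5,320
Jan 13, 359 sold [LIFO — newest first]: 300 @ $24 + 59 @ $22 = $8,498
Total COGS = $5,320 + $8,498 = $13,818
Ending inventory: 163 @ $20 + 185 @ $22 = $7,330
Check: goods available $21,148 = COGS $13,818 + ending $7,330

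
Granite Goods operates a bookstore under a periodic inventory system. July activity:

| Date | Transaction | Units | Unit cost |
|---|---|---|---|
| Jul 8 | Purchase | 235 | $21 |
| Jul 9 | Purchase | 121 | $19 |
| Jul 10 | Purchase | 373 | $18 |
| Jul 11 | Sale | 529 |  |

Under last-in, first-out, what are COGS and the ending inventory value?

Jul 11, 529 sold [LIFO — newest first]: 373 @ $18 + 121 @ $19 + 35 @ $21 = $9,748
Ending inventory: 200 @ $21 = $4,200
Check: goods available $13,948 = COGS $9,748 + ending $4,200

COGS = $9,748; ending inventory = $4,200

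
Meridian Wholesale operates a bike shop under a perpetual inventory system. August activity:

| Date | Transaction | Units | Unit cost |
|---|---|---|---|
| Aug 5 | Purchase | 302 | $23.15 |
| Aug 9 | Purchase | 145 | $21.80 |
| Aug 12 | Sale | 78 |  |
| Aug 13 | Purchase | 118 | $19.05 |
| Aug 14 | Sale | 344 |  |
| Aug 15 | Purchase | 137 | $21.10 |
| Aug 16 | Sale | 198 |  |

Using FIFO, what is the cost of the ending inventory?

Ending inventory = $1,730.20

Aug 12, 78 sold [FIFO — oldest first]: 78 @ $23.15 = $1,805.70
Aug 14, 344 sold [FIFO — oldest first]: 224 @ $23.15 + 120 @ $21.80 = $7,801.60
Aug 16, 198 sold [FIFO — oldest first]: 25 @ $21.80 + 118 @ $19.05 + 55 @ $21.10 = $3,953.40
Total COGS = $1,805.70 + $7,801.60 + $3,953.40 = $13,560.70
Ending inventory: 82 @ $21.10 = $1,730.20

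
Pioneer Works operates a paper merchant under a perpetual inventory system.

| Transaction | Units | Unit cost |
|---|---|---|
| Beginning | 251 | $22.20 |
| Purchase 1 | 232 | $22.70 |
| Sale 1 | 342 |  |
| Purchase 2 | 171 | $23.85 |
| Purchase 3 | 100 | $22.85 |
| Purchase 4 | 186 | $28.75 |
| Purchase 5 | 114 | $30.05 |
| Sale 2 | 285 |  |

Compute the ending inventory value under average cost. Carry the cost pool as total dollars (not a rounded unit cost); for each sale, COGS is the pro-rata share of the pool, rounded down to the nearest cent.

Ending inventory = $10,975.24

After Beginning: 251 on hand, pool $5,572.20 (≈ $22.2000 each)
After Purchase 1: 483 on hand, pool $10,838.60 (≈ $22.4402 each)
Sale 1, sell 342: 342/483 × $10,838.60 → $7,674.53
After Purchase 2: 312 on hand, pool $7,242.42 (≈ $23.2129 each)
After Purchase 3: 412 on hand, pool $9,527.42 (≈ $23.1248 each)
After Purchase 4: 598 on hand, pool $14,874.92 (≈ $24.8744 each)
After Purchase 5: 712 on hand, pool $18,300.62 (≈ $25.7031 each)
Sale 2, sell 285: 285/712 × $18,300.62 → $7,325.38
Total COGS = $7,674.53 + $7,325.38 = $14,999.91
Ending inventory (cost pool remaining) = $10,975.24
Check: goods available $25,975.15 = COGS $14,999.91 + ending $10,975.24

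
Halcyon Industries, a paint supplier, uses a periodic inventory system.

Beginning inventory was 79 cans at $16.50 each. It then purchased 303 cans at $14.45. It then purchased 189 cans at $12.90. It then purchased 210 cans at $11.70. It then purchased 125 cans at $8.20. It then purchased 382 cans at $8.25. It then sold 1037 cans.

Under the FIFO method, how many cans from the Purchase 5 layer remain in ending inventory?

Sale 1 (1037) [FIFO — oldest first]: 79 @ $16.50 + 303 @ $14.45 + 189 @ $12.90 + 210 @ $11.70 + 125 @ $8.20 + 131 @ $8.25 = $12,682.70
Ending inventory: 251 @ $8.25 = $2,070.75

251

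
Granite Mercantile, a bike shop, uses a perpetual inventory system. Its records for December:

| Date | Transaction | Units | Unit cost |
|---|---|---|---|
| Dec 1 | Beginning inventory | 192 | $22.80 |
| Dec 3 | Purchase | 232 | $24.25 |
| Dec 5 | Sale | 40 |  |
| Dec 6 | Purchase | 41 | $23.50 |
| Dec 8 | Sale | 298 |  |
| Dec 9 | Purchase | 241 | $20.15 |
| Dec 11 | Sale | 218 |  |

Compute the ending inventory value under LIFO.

Ending inventory = $3,359.05

Dec 5, 40 sold [LIFO — newest first]: 40 @ $24.25 = $970.00
Dec 8, 298 sold [LIFO — newest first]: 41 @ $23.50 + 192 @ $24.25 + 65 @ $22.80 = $7,101.50
Dec 11, 218 sold [LIFO — newest first]: 218 @ $20.15 = $4,392.70
Total COGS = $970.00 + $7,101.50 + $4,392.70 = $12,464.20
Ending inventory: 127 @ $22.80 + 23 @ $20.15 = $3,359.05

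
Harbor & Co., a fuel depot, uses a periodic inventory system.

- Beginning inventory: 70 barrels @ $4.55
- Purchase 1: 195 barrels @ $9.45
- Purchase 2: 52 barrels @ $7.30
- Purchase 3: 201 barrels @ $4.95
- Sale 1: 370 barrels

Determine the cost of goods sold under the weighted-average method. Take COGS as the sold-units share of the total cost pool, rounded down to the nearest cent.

COGS = $2,525.57

Sale 1, sell 370: 370/518 × $3,535.80 → $2,525.57
Ending inventory (cost pool remaining) = $1,010.23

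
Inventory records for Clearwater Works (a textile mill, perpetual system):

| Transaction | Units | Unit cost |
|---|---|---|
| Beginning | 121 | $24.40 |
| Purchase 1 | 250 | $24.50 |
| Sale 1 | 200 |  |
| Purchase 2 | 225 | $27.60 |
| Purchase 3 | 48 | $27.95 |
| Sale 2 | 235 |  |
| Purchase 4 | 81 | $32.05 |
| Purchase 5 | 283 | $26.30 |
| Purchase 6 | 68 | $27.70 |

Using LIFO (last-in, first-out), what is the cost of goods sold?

Sale 1 (200) [LIFO — newest first]: 200 @ $24.50 = $4,900.00
Sale 2 (235) [LIFO — newest first]: 48 @ $27.95 + 187 @ $27.60 = $6,502.80
Total COGS = $4,900.00 + $6,502.80 = $11,402.80
Ending inventory: 121 @ $24.40 + 50 @ $24.50 + 38 @ $27.60 + 81 @ $32.05 + 283 @ $26.30 + 68 @ $27.70 = $17,148.75

COGS = $11,402.80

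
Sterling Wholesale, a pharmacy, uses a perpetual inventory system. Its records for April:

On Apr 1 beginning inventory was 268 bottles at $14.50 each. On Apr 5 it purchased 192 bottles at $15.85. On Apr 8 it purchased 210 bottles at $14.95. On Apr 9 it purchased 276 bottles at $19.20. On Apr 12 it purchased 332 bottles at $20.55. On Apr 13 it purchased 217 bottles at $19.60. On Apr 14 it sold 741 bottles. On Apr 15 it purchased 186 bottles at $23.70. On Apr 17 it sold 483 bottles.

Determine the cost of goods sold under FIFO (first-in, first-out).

COGS = $21,080.80

Apr 14, 741 sold [FIFO — oldest first]: 268 @ $14.50 + 192 @ $15.85 + 210 @ $14.95 + 71 @ $19.20 = $11,431.90
Apr 17, 483 sold [FIFO — oldest first]: 205 @ $19.20 + 278 @ $20.55 = $9,648.90
Total COGS = $11,431.90 + $9,648.90 = $21,080.80
Ending inventory: 54 @ $20.55 + 217 @ $19.60 + 186 @ $23.70 = $9,771.10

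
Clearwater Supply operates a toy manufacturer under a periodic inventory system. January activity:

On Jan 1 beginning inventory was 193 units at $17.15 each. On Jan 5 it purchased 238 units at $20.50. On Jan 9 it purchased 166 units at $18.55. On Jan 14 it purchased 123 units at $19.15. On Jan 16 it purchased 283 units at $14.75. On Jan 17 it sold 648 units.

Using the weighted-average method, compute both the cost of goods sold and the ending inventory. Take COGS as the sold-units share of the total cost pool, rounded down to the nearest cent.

Jan 17, sell 648: 648/1003 × $17,797.95 → $11,498.57
Ending inventory (cost pool remaining) = $6,299.38

COGS = $11,498.57; ending inventory = $6,299.38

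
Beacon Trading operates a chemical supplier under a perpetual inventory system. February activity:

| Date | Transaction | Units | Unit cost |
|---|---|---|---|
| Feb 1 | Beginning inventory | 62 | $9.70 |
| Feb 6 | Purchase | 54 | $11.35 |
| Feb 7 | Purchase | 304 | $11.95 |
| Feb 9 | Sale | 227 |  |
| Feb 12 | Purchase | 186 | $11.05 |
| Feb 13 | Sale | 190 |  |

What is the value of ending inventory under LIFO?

Feb 9, 227 sold [LIFO — newest first]: 227 @ $11.95 = $2,712.65
Feb 13, 190 sold [LIFO — newest first]: 186 @ $11.05 + 4 @ $11.95 = $2,103.10
Total COGS = $2,712.65 + $2,103.10 = $4,815.75
Ending inventory: 62 @ $9.70 + 54 @ $11.35 + 73 @ $11.95 = $2,086.65

Ending inventory = $2,086.65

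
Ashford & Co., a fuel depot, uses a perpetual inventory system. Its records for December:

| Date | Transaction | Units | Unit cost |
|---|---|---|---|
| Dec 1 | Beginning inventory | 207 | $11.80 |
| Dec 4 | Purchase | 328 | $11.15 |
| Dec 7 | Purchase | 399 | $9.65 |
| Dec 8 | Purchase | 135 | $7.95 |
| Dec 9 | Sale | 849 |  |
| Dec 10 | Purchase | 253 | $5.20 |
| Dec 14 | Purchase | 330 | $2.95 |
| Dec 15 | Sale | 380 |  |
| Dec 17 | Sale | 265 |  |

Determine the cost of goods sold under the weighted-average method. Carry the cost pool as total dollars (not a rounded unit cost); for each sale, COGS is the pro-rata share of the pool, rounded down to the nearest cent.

After Dec 1: 207 on hand, pool $2,442.60 (≈ $11.8000 each)
After Dec 4: 535 on hand, pool $6,099.80 (≈ $11.4015 each)
After Dec 7: 934 on hand, pool $9,950.15 (≈ $10.6533 each)
After Dec 8: 1069 on hand, pool $11,023.40 (≈ $10.3119 each)
Dec 9, sell 849: 849/1069 × $11,023.40 → $8,754.78
After Dec 10: 473 on hand, pool $3,584.22 (≈ $7.5776 each)
After Dec 14: 803 on hand, pool $4,557.72 (≈ $5.6759 each)
Dec 15, sell 380: 380/803 × $4,557.72 → $2,156.82
Dec 17, sell 265: 265/423 × $2,400.90 → $1,504.10
Total COGS = $8,754.78 + $2,156.82 + $1,504.10 = $12,415.70
Ending inventory (cost pool remaining) = $896.80

COGS = $12,415.70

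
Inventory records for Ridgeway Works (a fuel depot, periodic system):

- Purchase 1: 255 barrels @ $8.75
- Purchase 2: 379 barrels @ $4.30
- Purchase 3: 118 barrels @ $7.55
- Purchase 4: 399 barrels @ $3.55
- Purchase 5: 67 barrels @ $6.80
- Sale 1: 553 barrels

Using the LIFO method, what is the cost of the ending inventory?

Ending inventory = $4,095.00

Sale 1 (553) [LIFO — newest first]: 67 @ $6.80 + 399 @ $3.55 + 87 @ $7.55 = $2,528.90
Ending inventory: 255 @ $8.75 + 379 @ $4.30 + 31 @ $7.55 = $4,095.00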